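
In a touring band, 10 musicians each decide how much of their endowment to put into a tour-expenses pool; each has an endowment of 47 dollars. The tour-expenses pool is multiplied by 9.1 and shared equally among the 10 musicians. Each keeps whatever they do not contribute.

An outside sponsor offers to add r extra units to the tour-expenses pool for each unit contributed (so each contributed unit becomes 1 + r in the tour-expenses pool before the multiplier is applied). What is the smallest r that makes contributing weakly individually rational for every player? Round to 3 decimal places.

With matching at rate r, one contributed unit becomes (1 + r) in the tour-expenses pool and returns 9.1 × (1 + r) / 10 to the contributor.
Setting this equal to 1: 1 + r = 10/9.1 = 1.0989.
So the minimum matching rate is r = 1.0989 − 1 = 0.099.

0.099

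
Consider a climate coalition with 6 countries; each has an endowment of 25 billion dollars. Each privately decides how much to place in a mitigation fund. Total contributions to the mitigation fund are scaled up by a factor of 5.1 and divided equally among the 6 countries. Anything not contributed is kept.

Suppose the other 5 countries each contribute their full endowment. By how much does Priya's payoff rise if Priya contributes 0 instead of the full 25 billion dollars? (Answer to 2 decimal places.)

Switching from a contribution of 25 to 0 lets Priya keep an extra 25 billion dollars, but lowers the mitigation fund by 25, which costs Priya their own share of that drop: 5.1/6 × 25 = 21.25.
Net gain = 25 − 21.25 = 3.75. The private return per contributed unit (0.8500) is below 1, so free-riding is indeed the best response regardless of what the others do.

3.75 billion dollars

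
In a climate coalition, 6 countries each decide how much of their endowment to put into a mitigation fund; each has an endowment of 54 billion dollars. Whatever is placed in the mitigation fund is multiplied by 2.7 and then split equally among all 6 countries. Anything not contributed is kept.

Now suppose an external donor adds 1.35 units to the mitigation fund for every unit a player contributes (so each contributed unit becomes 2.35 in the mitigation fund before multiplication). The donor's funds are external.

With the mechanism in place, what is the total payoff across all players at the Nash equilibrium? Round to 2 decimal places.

Under the mechanism each unit contributed yields 2.7 × 2.35 / 6 = 1.0575 back to its contributor per unit of net cost, which exceeds 1, making full contribution the dominant choice for everyone.
So the Nash equilibrium is full contribution by all 6; the group earns 2.7 × 2.35 × 324 = 2055.78.

2055.78 billion dollars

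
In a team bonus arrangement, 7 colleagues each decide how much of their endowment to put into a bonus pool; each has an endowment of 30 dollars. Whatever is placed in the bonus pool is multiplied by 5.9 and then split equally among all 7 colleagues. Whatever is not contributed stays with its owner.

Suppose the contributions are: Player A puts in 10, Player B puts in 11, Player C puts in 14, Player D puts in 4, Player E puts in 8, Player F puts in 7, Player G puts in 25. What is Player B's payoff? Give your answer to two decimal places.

85.59 dollars

Total contributed: 10 + 11 + 14 + 4 + 8 + 7 + 25 = 79.
Each receives 5.9 × 79 / 7 = 66.59 from the bonus pool.
Player B keeps 30 − 11 = 19, so Player B's payoff is 19 + 66.59 = 85.59.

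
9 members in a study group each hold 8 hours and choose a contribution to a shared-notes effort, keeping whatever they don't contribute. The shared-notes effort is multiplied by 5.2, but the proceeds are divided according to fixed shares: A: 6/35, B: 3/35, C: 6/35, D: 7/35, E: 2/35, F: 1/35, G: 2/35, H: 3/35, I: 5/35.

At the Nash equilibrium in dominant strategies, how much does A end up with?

Each unit j contributes comes back to j as 5.2 × (j's share), so j prefers to contribute only if that share exceeds 1/5.2 = 0.1923; otherwise keeping the unit dominates.
D alone (share 7/35) is above the threshold, contributing 8; the remaining 8 contribute 0. Total contributed: 8.
A keeps 8 and receives 5.2 × 8 × 6/35 = 7.13 from the shared-notes effort, for a payoff of 15.13.

15.13 hours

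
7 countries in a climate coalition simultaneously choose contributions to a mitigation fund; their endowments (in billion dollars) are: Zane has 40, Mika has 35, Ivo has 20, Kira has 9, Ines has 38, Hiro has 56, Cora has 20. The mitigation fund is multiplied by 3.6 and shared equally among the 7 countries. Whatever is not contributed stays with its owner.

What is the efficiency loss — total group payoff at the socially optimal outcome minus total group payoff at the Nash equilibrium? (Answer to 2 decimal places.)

The private return per contributed unit is 3.6/7 = 0.5143 < 1 for every player regardless of endowment, so the Nash equilibrium is zero contribution and the group total is Σ E_j = 40 + 35 + 20 + 9 + 38 + 56 + 20 = 218.
Each contributed unit returns 3.600 to the group, so the social optimum is full contribution by everyone: group total = 3.600 × 218 = 784.80.
Efficiency loss = (3.600 − 1) × 218 = 566.80.

566.80 billion dollars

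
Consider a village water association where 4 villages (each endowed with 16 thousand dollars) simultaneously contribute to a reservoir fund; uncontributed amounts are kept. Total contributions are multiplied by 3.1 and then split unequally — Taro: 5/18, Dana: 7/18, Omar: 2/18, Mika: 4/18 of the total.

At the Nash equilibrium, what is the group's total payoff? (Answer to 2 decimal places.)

97.60 thousand dollars

Each unit j contributes comes back to j as 3.1 × (j's share), so j prefers to contribute only if that share exceeds 1/3.1 = 0.3226; otherwise keeping the unit dominates.
The only share above 0.3226 is Dana's 7/18, contributing 16; the remaining 3 contribute 0. Total contributed: 16.
The reservoir fund pays out 3.1 × 16 = 49.60 in total (split across the unequal shares, but the aggregate is all that matters for the group sum).
The 3 free-riders keep 16 each, adding 48. Group total = 48 + 49.60 = 97.60.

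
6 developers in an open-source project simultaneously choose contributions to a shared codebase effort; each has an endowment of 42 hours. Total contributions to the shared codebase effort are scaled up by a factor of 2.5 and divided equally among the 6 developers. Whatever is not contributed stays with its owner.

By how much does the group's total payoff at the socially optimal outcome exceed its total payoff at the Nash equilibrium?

Each contributed unit returns 2.5/6 = 0.4167 to its contributor — below 1 — so contributing 0 is dominant for every player. At the Nash equilibrium everyone keeps their 42, and the group total is 6 × 42 = 252.
Each contributed unit returns 2.500 to the group as a whole (0.4167 to each of 6 players), which exceeds 1, so the social optimum is full contribution: group total = 2.500 × 252 = 630.00.
Efficiency loss = 630.00 − 252 = 378.00.

378.00 hours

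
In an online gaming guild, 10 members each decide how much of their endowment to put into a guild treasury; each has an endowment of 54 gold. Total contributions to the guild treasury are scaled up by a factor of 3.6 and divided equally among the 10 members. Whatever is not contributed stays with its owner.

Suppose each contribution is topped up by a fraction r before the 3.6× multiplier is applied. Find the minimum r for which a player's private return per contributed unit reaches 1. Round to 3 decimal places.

1.778

With matching at rate r, one contributed unit becomes (1 + r) in the guild treasury and returns 3.6 × (1 + r) / 10 to the contributor.
Setting this equal to 1: 1 + r = 10/3.6 = 2.7778.
So the minimum matching rate is r = 2.7778 − 1 = 1.778.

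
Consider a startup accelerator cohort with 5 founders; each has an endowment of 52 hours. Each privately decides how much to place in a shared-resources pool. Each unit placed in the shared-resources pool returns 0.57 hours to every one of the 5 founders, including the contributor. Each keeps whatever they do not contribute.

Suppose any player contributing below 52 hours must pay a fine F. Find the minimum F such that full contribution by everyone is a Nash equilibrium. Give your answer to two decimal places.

Given the others contribute fully, the best deviation is to contribute 0 (any partial contribution still incurs the fine and gives up units whose private return 0.57 is below 1).
Deviating from 52 to 0 saves 52 hours but forfeits the deviator's share of the drop in the shared-resources pool: 0.57 × 52 = 29.64.
So the deviation gain is 52 − 29.64 = 22.36, and the fine must be at least 22.36 hours to wipe it out.

22.36 hours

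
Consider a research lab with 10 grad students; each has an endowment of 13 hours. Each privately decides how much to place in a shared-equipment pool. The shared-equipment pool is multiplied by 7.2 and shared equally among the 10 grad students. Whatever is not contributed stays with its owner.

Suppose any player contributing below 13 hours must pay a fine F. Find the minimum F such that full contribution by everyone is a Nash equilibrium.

3.64 hours

Given the others contribute fully, the best deviation is to contribute 0 (any partial contribution still incurs the fine and gives up units whose private return 0.7200 is below 1).
Deviating from 13 to 0 saves 13 hours but forfeits the deviator's share of the drop in the shared-equipment pool: 7.2/10 × 13 = 9.36.
So the deviation gain is 13 − 9.36 = 3.64, and the fine must be at least 3.64 hours to wipe it out.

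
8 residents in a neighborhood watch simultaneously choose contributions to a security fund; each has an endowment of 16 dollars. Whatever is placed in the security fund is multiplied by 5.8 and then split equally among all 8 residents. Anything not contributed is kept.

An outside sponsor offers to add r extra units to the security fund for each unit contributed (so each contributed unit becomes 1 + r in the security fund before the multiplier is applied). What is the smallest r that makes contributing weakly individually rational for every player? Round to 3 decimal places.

With matching at rate r, one contributed unit becomes (1 + r) in the security fund and returns 5.8 × (1 + r) / 8 to the contributor.
Setting this equal to 1: 1 + r = 8/5.8 = 1.3793.
So the minimum matching rate is r = 1.3793 − 1 = 0.379.

0.379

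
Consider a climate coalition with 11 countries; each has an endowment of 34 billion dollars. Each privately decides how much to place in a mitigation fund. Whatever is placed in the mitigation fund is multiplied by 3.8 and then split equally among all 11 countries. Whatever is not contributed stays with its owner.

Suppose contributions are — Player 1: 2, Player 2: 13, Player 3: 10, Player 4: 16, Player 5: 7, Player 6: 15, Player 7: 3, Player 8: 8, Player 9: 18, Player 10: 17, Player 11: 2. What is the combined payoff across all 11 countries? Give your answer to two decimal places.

684.80 billion dollars

Total contributed: 2 + 13 + 10 + 16 + 7 + 15 + 3 + 8 + 18 + 17 + 2 = 111; total kept: 11 × 34 − 111 = 263.
The mitigation fund pays out 3.8 × 111 = 421.80 in aggregate.
Group total = 263 + 421.80 = 684.80.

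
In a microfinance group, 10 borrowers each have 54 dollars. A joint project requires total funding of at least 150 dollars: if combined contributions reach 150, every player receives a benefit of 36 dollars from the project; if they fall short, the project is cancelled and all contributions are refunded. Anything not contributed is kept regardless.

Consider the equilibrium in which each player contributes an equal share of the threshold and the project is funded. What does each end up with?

75 dollars

Equal share of the threshold: 150/10 = 15.
At this profile no one gains by cutting their contribution: any cut drops the total below 150, the project is cancelled, contributions are refunded, and the deviator ends with 54, which is less than 54 − 15 + 36 = 75. Contributing more than 15 just wastes the excess. So contributing exactly 15 is a best response.
Each player's payoff: 54 − 15 + 36 = 75.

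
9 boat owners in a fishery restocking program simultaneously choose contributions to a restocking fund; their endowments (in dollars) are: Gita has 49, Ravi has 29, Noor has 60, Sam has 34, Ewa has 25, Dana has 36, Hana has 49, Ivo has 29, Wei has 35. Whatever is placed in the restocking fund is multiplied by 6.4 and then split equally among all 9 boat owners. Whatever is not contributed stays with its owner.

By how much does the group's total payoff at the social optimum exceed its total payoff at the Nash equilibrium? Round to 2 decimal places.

The private return per contributed unit is 6.4/9 = 0.7111 < 1 for every player regardless of endowment, so the Nash equilibrium is zero contribution and the group total is Σ E_j = 49 + 29 + 60 + 34 + 25 + 36 + 49 + 29 + 35 = 346.
Each contributed unit returns 6.400 to the group, so the social optimum is full contribution by everyone: group total = 6.400 × 346 = 2214.40.
Efficiency loss = (6.400 − 1) × 346 = 1868.40.

1868.40 dollars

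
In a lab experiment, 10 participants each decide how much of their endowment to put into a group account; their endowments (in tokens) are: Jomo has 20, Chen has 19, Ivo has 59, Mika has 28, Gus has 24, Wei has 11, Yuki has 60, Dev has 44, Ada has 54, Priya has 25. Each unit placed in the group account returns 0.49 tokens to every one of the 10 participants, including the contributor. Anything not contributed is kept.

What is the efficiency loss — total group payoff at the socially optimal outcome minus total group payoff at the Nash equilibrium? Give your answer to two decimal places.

1341.60 tokens

The private return per contributed unit is 0.49 < 1 for everyone, so the Nash equilibrium is zero contribution and the group total is Σ E_j = 20 + 19 + 59 + 28 + 24 + 11 + 60 + 44 + 54 + 25 = 344.
Each contributed unit returns 4.900 to the group, so the social optimum is full contribution by everyone: group total = 4.900 × 344 = 1685.60.
Efficiency loss = (4.900 − 1) × 344 = 1341.60.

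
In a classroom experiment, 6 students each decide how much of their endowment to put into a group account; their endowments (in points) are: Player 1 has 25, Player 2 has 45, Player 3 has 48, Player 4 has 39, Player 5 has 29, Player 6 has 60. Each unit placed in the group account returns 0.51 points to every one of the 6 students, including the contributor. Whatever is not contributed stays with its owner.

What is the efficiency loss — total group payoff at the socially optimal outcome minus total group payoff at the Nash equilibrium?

506.76 points

The private return per contributed unit is 0.51 < 1 for everyone, so the Nash equilibrium is zero contribution and the group total is Σ E_j = 25 + 45 + 48 + 39 + 29 + 60 = 246.
Each contributed unit returns 3.060 to the group, so the social optimum is full contribution by everyone: group total = 3.060 × 246 = 752.76.
Efficiency loss = (3.060 − 1) × 246 = 506.76.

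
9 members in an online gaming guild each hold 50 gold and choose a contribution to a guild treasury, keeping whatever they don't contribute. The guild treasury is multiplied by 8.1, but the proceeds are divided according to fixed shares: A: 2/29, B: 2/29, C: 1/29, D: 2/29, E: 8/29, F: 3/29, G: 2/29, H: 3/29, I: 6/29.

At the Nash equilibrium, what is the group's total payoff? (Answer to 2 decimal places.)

Player j's private return per contributed unit is 8.1 × (j's share). Contributing is weakly dominant for j when that share is at least 1/8.1 = 0.1235, and contributing 0 is dominant otherwise.
E and I are above the threshold, contributing 50 each; the remaining 7 contribute 0. Total contributed: 100.
The guild treasury pays out 8.1 × 100 = 810.00 in total (split across the unequal shares, but the aggregate is all that matters for the group sum).
The 7 free-riders keep 50 each, adding 350. Group total = 350 + 810.00 = 1160.00.

1160.00 gold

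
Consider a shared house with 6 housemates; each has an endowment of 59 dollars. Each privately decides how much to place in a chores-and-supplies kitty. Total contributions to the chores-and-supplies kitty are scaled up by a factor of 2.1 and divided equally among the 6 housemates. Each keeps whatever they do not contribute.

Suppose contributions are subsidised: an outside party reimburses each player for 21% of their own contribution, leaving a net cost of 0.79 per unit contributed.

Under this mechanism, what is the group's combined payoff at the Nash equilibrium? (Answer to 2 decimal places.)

354.00 dollars

The effective private return is (2.1/6) / 0.79 = 0.4430, which is still under 1, so the mechanism doesn't change anyone's dominant strategy: zero contribution.
Everyone keeps their endowment and the group total is 6 × 59 = 354.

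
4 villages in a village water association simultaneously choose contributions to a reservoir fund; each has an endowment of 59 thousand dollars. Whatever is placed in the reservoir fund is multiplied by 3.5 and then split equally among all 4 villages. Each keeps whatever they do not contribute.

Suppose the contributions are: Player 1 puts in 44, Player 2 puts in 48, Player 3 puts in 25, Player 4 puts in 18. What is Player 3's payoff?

152.13 thousand dollars

Total contributed: 44 + 48 + 25 + 18 = 135.
Each receives 3.5 × 135 / 4 = 118.13 from the reservoir fund.
Player 3 keeps 59 − 25 = 34, so Player 3's payoff is 34 + 118.13 = 152.13.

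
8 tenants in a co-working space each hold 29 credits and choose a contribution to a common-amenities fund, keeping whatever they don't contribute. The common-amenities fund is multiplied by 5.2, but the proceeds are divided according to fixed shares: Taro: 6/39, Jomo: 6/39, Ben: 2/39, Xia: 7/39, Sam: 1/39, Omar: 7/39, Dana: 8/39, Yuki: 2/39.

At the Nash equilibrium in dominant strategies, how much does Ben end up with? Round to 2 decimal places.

Each unit j contributes comes back to j as 5.2 × (j's share), so j prefers to contribute only if that share exceeds 1/5.2 = 0.1923; otherwise keeping the unit dominates.
The only share above 0.1923 is Dana's 8/39, contributing 29; the remaining 7 contribute 0. Total contributed: 29.
Ben keeps 29 and receives 5.2 × 29 × 2/39 = 7.73 from the common-amenities fund, for a payoff of 36.73.

36.73 credits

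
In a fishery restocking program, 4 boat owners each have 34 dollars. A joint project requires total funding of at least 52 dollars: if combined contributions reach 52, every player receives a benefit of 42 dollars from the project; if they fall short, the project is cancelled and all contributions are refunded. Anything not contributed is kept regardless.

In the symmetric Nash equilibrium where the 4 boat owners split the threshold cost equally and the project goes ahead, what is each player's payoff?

63 dollars

Equal share of the threshold: 52/4 = 13.
At this profile no one gains by cutting their contribution: any cut drops the total below 52, the project is cancelled, contributions are refunded, and the deviator ends with 34, which is less than 34 − 13 + 42 = 63. Contributing more than 13 just wastes the excess. So contributing exactly 13 is a best response.
Each player's payoff: 34 − 13 + 42 = 63.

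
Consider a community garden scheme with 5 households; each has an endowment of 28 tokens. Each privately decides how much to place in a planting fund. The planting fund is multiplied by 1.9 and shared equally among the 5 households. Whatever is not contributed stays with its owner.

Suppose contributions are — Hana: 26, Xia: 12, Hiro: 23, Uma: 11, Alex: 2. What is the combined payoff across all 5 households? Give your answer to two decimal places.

206.60 tokens

Total contributed: 26 + 12 + 23 + 11 + 2 = 74; total kept: 5 × 28 − 74 = 66.
The planting fund pays out 1.9 × 74 = 140.60 in aggregate.
Group total = 66 + 140.60 = 206.60.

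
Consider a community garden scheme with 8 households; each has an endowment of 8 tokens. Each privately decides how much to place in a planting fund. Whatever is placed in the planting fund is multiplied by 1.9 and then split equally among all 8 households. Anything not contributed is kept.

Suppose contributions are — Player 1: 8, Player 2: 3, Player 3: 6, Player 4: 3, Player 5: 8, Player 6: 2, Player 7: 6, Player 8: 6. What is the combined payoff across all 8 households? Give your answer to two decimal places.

101.80 tokens

Total contributed: 8 + 3 + 6 + 3 + 8 + 2 + 6 + 6 = 42; total kept: 8 × 8 − 42 = 22.
The planting fund pays out 1.9 × 42 = 79.80 in aggregate.
Group total = 22 + 79.80 = 101.80.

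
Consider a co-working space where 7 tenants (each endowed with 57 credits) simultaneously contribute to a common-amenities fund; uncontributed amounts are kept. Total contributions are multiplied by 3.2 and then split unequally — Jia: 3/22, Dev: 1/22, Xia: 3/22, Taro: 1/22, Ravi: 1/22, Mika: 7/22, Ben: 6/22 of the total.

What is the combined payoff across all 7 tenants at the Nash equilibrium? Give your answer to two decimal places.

524.40 credits

A player with share s gets back 3.2·s per unit contributed, so full contribution is dominant for anyone with s > 1/3.2 = 0.3125 and zero contribution is dominant for anyone below.
Mika alone (share 7/22) is above the threshold, contributing 57; the remaining 6 contribute 0. Total contributed: 57.
The common-amenities fund pays out 3.2 × 57 = 182.40 in total (split across the unequal shares, but the aggregate is all that matters for the group sum).
The 6 free-riders keep 57 each, adding 342. Group total = 342 + 182.40 = 524.40.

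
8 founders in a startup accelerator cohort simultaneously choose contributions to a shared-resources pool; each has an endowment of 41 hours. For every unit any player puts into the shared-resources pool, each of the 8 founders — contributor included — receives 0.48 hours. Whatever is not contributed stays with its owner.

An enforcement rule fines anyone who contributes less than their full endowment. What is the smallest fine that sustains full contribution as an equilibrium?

Given the others contribute fully, the best deviation is to contribute 0 (any partial contribution still incurs the fine and gives up units whose private return 0.48 is below 1).
Deviating from 41 to 0 saves 41 hours but forfeits the deviator's share of the drop in the shared-resources pool: 0.48 × 41 = 19.68.
So the deviation gain is 41 − 19.68 = 21.32, and the fine must be at least 21.32 hours to wipe it out.

21.32 hours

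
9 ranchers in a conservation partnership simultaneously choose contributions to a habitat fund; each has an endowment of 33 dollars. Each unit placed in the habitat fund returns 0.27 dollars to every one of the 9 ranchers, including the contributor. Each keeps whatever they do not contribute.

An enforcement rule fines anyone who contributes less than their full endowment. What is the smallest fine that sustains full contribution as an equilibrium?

Given the others contribute fully, the best deviation is to contribute 0 (any partial contribution still incurs the fine and gives up units whose private return 0.27 is below 1).
Deviating from 33 to 0 saves 33 dollars but forfeits the deviator's share of the drop in the habitat fund: 0.27 × 33 = 8.91.
So the deviation gain is 33 − 8.91 = 24.09, and the fine must be at least 24.09 dollars to wipe it out.

24.09 dollars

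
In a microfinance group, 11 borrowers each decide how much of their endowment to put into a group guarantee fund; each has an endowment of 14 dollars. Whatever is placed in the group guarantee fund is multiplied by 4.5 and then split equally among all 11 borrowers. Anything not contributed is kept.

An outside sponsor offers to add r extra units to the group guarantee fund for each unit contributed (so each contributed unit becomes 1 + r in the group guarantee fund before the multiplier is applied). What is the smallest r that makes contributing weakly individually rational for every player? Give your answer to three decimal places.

1.444

With matching at rate r, one contributed unit becomes (1 + r) in the group guarantee fund and returns 4.5 × (1 + r) / 11 to the contributor.
Setting this equal to 1: 1 + r = 11/4.5 = 2.4444.
So the minimum matching rate is r = 2.4444 − 1 = 1.444.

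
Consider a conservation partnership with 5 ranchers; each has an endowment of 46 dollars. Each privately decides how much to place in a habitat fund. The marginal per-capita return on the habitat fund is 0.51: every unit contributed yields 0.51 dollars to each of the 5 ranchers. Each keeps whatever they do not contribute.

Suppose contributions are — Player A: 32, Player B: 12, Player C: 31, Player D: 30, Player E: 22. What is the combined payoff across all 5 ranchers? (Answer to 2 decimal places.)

Total contributed: 32 + 12 + 31 + 30 + 22 = 127; total kept: 5 × 46 − 127 = 103.
The habitat fund pays out 0.51 × 5 × 127 = 323.85 in aggregate.
Group total = 103 + 323.85 = 426.85.

426.85 dollars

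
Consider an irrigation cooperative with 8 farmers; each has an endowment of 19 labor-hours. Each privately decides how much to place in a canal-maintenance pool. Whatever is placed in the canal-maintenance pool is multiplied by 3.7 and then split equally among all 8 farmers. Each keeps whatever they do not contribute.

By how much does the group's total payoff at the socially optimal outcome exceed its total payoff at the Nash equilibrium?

Each contributed unit returns 3.7/8 = 0.4625 to its contributor — below 1 — so contributing 0 is dominant for every player. At the Nash equilibrium everyone keeps their 19, and the group total is 8 × 19 = 152.
Each contributed unit returns 3.700 to the group as a whole (0.4625 to each of 8 players), which exceeds 1, so the social optimum is full contribution: group total = 3.700 × 152 = 562.40.
Efficiency loss = 562.40 − 152 = 410.40.

410.40 labor-hours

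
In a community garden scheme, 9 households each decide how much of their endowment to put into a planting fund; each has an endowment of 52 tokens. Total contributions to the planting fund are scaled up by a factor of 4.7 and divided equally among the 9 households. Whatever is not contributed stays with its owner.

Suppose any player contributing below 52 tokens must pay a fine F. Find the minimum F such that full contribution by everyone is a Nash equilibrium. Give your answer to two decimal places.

Given the others contribute fully, the best deviation is to contribute 0 (any partial contribution still incurs the fine and gives up units whose private return 0.5222 is below 1).
Deviating from 52 to 0 saves 52 tokens but forfeits the deviator's share of the drop in the planting fund: 4.7/9 × 52 = 27.16.
So the deviation gain is 52 − 27.16 = 24.84, and the fine must be at least 24.84 tokens to wipe it out.

24.84 tokens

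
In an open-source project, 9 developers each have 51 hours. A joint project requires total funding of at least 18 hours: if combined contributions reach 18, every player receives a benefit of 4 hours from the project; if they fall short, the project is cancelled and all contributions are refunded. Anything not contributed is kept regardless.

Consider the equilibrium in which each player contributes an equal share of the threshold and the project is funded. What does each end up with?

53 hours

Equal share of the threshold: 18/9 = 2.
At this profile no one gains by cutting their contribution: any cut drops the total below 18, the project is cancelled, contributions are refunded, and the deviator ends with 51, which is less than 51 − 2 + 4 = 53. Contributing more than 2 just wastes the excess. So contributing exactly 2 is a best response.
Each player's payoff: 51 − 2 + 4 = 53.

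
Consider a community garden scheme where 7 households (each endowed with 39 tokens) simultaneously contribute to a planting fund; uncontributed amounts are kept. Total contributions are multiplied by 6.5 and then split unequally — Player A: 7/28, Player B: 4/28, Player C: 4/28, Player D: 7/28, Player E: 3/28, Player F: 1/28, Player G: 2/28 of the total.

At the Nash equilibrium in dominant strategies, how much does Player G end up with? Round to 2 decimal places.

75.21 tokens

A player with share s gets back 6.5·s per unit contributed, so full contribution is dominant for anyone with s > 1/6.5 = 0.1538 and zero contribution is dominant for anyone below.
The shares above 0.1538 belong to Player A and Player D, contributing 39 each; the remaining 5 contribute 0. Total contributed: 78.
Player G keeps 39 and receives 6.5 × 78 × 2/28 = 36.21 from the planting fund, for a payoff of 75.21.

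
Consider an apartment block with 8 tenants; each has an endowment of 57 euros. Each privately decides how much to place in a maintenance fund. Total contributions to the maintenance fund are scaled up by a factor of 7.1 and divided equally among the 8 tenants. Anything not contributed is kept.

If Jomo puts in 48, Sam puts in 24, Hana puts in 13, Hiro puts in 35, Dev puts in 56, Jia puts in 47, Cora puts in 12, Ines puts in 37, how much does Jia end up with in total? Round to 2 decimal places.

251.40 euros

Total contributed: 48 + 24 + 13 + 35 + 56 + 47 + 12 + 37 = 272.
Each receives 7.1 × 272 / 8 = 241.40 from the maintenance fund.
Jia keeps 57 − 47 = 10, so Jia's payoff is 10 + 241.40 = 251.40.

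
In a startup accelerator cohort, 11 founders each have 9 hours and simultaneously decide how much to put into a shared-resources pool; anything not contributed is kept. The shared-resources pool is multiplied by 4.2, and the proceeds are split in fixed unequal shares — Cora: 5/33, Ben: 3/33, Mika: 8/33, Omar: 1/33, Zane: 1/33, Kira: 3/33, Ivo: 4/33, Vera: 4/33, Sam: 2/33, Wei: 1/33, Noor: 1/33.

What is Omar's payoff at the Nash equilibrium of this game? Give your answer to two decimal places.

10.15 hours

A player with share s gets back 4.2·s per unit contributed, so full contribution is dominant for anyone with s > 1/4.2 = 0.2381 and zero contribution is dominant for anyone below.
Mika alone (share 8/33) is above the threshold, contributing 9; the remaining 10 contribute 0. Total contributed: 9.
Omar keeps 9 and receives 4.2 × 9 × 1/33 = 1.15 from the shared-resources pool, for a payoff of 10.15.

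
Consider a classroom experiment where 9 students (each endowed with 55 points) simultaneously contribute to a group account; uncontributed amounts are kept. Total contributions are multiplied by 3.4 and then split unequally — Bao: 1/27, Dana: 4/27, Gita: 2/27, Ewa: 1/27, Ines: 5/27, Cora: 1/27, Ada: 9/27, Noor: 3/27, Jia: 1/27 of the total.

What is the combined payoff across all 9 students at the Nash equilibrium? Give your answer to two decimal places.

Player j's private return per contributed unit is 3.4 × (j's share). Contributing is weakly dominant for j when that share is at least 1/3.4 = 0.2941, and contributing 0 is dominant otherwise.
Ada alone (share 9/27) is above the threshold, contributing 55; the remaining 8 contribute 0. Total contributed: 55.
The group account pays out 3.4 × 55 = 187.00 in total (split across the unequal shares, but the aggregate is all that matters for the group sum).
The 8 free-riders keep 55 each, adding 440. Group total = 440 + 187.00 = 627.00.

627.00 points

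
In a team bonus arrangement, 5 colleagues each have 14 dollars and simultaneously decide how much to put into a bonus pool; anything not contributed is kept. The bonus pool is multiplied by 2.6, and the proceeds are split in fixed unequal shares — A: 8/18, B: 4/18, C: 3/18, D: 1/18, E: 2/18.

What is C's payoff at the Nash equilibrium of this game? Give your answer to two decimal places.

Player j's private return per contributed unit is 2.6 × (j's share). Contributing is weakly dominant for j when that share is at least 1/2.6 = 0.3846, and contributing 0 is dominant otherwise.
The only share above 0.3846 is A's 8/18, contributing 14; the remaining 4 contribute 0. Total contributed: 14.
C keeps 14 and receives 2.6 × 14 × 3/18 = 6.07 from the bonus pool, for a payoff of 20.07.

20.07 dollars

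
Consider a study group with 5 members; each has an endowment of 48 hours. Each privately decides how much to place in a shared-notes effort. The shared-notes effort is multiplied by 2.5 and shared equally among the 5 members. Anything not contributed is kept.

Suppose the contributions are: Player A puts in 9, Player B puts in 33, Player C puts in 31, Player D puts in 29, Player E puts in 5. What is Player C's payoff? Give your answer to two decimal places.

70.50 hours

Total contributed: 9 + 33 + 31 + 29 + 5 = 107.
Each receives 2.5 × 107 / 5 = 53.50 from the shared-notes effort.
Player C keeps 48 − 31 = 17, so Player C's payoff is 17 + 53.50 = 70.50.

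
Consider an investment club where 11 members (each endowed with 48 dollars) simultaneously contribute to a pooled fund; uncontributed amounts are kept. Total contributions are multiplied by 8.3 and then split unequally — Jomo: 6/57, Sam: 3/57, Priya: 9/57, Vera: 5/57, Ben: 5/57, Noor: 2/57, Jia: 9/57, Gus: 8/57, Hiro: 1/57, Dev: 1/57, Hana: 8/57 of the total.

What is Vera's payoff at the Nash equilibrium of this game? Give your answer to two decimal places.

A player with share s gets back 8.3·s per unit contributed, so full contribution is dominant for anyone with s > 1/8.3 = 0.1205 and zero contribution is dominant for anyone below.
Priya, Jia, Gus and Hana are above the threshold, contributing 48 each; the remaining 7 contribute 0. Total contributed: 192.
Vera keeps 48 and receives 8.3 × 192 × 5/57 = 139.79 from the pooled fund, for a payoff of 187.79.

187.79 dollars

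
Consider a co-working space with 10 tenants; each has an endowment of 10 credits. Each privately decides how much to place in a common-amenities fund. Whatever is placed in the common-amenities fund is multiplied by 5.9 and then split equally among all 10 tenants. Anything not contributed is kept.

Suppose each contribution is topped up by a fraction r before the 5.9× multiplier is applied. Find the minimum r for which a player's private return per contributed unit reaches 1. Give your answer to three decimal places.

0.695

With matching at rate r, one contributed unit becomes (1 + r) in the common-amenities fund and returns 5.9 × (1 + r) / 10 to the contributor.
Setting this equal to 1: 1 + r = 10/5.9 = 1.6949.
So the minimum matching rate is r = 1.6949 − 1 = 0.695.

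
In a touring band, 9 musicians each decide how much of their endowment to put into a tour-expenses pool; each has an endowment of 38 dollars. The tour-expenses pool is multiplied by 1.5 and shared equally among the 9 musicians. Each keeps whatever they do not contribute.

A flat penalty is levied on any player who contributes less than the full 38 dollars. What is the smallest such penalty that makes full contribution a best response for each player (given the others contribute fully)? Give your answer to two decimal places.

31.67 dollars

Given the others contribute fully, the best deviation is to contribute 0 (any partial contribution still incurs the fine and gives up units whose private return 0.1667 is below 1).
Deviating from 38 to 0 saves 38 dollars but forfeits the deviator's share of the drop in the tour-expenses pool: 1.5/9 × 38 = 6.33.
So the deviation gain is 38 − 6.33 = 31.67, and the fine must be at least 31.67 dollars to wipe it out.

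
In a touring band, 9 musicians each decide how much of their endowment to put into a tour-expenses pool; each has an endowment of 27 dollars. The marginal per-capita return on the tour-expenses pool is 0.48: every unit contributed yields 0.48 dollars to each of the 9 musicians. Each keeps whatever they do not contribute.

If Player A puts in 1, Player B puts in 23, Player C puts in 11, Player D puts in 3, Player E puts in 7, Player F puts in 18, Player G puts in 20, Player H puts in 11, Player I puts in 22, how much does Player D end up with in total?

Total contributed: 1 + 23 + 11 + 3 + 7 + 18 + 20 + 11 + 22 = 116.
Each receives 0.48 × 116 = 55.68 from the tour-expenses pool.
Player D keeps 27 − 3 = 24, so Player D's payoff is 24 + 55.68 = 79.68.

79.68 dollars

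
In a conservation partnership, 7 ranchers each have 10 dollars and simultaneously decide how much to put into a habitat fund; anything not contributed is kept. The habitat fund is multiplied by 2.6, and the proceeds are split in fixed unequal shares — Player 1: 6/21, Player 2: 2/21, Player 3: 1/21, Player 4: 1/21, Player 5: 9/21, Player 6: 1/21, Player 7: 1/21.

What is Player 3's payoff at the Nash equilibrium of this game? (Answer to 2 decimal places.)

11.24 dollars

Each unit j contributes comes back to j as 2.6 × (j's share), so j prefers to contribute only if that share exceeds 1/2.6 = 0.3846; otherwise keeping the unit dominates.
Only Player 5 (9/21) clears that bar, contributing 10; the remaining 6 contribute 0. Total contributed: 10.
Player 3 keeps 10 and receives 2.6 × 10 × 1/21 = 1.24 from the habitat fund, for a payoff of 11.24.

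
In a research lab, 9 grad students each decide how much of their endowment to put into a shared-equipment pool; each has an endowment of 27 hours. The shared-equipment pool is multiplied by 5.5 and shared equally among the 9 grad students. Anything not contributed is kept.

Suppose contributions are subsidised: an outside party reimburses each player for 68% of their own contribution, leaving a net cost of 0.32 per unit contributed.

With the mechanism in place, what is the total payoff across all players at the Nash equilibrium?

With the mechanism, a contributed unit returns (5.5/9) / 0.32 = 1.9097 per unit of net cost to the contributor — now above 1 — so contributing fully is weakly dominant for every player.
At the Nash equilibrium everyone contributes 27. Group total payoff = 9 × (27 × 0.68 + 5.5 × 27) = 1501.74.

1501.74 hours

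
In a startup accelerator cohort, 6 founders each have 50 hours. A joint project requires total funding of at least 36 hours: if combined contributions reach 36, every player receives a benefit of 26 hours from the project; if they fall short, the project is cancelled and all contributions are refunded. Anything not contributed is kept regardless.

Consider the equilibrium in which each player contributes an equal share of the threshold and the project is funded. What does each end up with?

70 hours

Equal share of the threshold: 36/6 = 6.
At this profile no one gains by cutting their contribution: any cut drops the total below 36, the project is cancelled, contributions are refunded, and the deviator ends with 50, which is less than 50 − 6 + 26 = 70. Contributing more than 6 just wastes the excess. So contributing exactly 6 is a best response.
Each player's payoff: 50 − 6 + 26 = 70.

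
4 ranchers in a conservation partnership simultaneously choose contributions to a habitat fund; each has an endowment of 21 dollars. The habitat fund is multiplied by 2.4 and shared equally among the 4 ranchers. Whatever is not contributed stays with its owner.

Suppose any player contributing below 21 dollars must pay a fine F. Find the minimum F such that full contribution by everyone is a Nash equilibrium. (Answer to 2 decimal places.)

8.40 dollars

Given the others contribute fully, the best deviation is to contribute 0 (any partial contribution still incurs the fine and gives up units whose private return 0.6000 is below 1).
Deviating from 21 to 0 saves 21 dollars but forfeits the deviator's share of the drop in the habitat fund: 2.4/4 × 21 = 12.60.
So the deviation gain is 21 − 12.60 = 8.40, and the fine must be at least 8.40 dollars to wipe it out.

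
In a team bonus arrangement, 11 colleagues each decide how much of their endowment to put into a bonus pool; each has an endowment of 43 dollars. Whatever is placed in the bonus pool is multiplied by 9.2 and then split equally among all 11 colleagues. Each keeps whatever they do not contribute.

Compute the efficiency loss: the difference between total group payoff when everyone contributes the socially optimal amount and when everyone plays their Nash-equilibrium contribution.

3878.60 dollars

Each contributed unit returns 9.2/11 = 0.8364 to its contributor — below 1 — so contributing 0 is dominant for every player. At the Nash equilibrium everyone keeps their 43, and the group total is 11 × 43 = 473.
Each contributed unit returns 9.200 to the group as a whole (0.8364 to each of 11 players), which exceeds 1, so the social optimum is full contribution: group total = 9.200 × 473 = 4351.60.
Efficiency loss = 4351.60 − 473 = 3878.60.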